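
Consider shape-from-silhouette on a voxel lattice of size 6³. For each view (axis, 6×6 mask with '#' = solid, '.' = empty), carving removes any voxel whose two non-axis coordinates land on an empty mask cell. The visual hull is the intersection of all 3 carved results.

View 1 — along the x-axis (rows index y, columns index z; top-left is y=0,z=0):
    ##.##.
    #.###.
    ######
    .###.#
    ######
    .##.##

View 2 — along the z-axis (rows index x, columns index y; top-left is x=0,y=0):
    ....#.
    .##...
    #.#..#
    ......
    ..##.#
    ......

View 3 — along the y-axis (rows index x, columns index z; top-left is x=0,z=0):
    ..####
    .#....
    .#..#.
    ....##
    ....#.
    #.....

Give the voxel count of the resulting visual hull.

before carving: 216 voxels (6×6×6)
after view 1 [x-axis, 28 of 36 cells solid] → remaining = 168
after view 2 [z-axis, 9 of 36 cells solid] → remaining = 44
after view 3 [y-axis, 11 of 36 cells solid] → remaining = 13

remaining voxels: 13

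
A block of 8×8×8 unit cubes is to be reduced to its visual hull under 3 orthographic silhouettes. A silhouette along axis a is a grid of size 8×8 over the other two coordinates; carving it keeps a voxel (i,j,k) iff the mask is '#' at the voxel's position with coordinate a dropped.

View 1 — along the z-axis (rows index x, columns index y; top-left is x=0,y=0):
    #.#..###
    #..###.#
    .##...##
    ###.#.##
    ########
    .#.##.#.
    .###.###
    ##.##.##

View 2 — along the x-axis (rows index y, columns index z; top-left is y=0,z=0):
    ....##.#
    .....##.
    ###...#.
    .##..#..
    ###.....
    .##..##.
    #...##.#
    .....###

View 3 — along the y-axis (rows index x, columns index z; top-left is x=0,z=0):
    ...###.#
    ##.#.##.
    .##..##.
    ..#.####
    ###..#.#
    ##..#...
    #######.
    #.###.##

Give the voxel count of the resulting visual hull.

voxel count = 95

start: 8×8×8 = 512 voxels
step 1: project along z, AND mask (44/64) → |grid| = 352
step 2: project along x, AND mask (26/64) → |grid| = 142
step 3: project along y, AND mask (39/64) → |grid| = 95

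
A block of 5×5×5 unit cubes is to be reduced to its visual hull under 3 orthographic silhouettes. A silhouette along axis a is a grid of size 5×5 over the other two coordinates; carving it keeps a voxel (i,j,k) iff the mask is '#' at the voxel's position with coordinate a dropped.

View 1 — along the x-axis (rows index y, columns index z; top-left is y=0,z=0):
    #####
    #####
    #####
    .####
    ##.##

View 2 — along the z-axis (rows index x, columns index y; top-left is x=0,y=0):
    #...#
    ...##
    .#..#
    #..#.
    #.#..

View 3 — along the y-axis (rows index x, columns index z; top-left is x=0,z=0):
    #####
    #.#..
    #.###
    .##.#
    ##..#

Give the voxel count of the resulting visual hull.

initial block: 5^3 = 125
V1 x: intersect with YZ mask (23 set) -- 115 left
V2 z: intersect with XY mask (10 set) -- 45 left
V3 y: intersect with XZ mask (17 set) -- 30 left

remaining voxels: 30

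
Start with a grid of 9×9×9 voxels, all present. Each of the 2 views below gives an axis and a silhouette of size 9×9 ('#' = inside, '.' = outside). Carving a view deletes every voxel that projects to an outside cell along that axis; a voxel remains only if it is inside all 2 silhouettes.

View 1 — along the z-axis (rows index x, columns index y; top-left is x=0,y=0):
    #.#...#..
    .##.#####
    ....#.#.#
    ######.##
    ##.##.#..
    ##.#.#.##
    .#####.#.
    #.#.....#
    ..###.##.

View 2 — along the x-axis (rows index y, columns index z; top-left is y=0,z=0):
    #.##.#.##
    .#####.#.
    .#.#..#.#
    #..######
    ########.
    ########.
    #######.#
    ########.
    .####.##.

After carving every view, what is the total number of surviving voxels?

full grid |V| = 729
V1 z: intersect with XY mask (46 set) -- 414 left
V2 x: intersect with YZ mask (61 set) -- 309 left

|visual hull| = 309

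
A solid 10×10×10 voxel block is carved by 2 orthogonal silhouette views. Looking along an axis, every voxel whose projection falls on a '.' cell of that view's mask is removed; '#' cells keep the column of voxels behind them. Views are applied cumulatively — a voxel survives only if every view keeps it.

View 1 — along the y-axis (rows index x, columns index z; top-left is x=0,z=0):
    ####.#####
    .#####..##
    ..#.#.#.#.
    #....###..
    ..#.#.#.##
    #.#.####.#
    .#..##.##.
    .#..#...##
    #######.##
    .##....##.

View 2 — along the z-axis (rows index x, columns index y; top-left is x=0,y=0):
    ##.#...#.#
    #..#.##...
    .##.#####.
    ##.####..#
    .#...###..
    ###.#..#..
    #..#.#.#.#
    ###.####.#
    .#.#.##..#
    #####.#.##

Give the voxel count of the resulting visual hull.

voxel count = 318

before carving: 1000 voxels (10×10×10)
step 1: project along y, AND mask (58/100) → |grid| = 580
step 2: project along z, AND mask (58/100) → |grid| = 318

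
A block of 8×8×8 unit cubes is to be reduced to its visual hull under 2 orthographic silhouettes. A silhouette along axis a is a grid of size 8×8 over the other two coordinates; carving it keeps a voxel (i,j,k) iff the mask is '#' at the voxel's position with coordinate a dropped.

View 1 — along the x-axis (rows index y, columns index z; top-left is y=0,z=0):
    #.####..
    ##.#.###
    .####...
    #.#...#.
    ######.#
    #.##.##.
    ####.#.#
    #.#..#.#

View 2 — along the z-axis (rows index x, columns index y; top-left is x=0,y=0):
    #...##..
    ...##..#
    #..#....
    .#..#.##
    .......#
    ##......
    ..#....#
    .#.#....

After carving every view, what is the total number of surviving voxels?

94 voxels

full grid |V| = 512
after view 1 [x-axis, 40 of 64 cells solid] → remaining = 320
after view 2 [z-axis, 19 of 64 cells solid] → remaining = 94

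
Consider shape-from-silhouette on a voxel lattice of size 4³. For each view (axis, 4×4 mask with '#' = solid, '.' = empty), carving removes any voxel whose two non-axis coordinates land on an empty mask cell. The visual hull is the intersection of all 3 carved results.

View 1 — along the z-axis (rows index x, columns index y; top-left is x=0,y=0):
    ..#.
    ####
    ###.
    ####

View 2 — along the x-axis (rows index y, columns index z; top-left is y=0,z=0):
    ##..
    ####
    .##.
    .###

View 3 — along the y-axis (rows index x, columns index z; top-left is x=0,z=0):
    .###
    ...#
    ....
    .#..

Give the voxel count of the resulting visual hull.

full grid |V| = 64
carve view 1 (along z, XY-mask fill 12/16): 48 voxels remain
carve view 2 (along x, YZ-mask fill 11/16): 32 voxels remain
carve view 3 (along y, XZ-mask fill 5/16): 8 voxels remain

8 voxels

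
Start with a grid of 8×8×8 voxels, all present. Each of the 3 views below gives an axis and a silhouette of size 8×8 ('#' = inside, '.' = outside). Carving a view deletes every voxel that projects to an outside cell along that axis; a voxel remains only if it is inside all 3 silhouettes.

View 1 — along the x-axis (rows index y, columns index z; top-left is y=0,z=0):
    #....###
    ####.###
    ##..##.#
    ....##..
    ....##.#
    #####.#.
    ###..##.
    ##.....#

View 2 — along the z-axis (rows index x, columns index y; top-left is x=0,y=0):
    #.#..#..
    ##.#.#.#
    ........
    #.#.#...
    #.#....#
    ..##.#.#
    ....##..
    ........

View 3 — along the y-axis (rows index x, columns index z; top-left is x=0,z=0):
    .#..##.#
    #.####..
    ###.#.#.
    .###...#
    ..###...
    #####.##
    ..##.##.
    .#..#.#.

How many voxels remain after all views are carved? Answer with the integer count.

44 voxels

before carving: 512 voxels (8×8×8)
  1. axis=0 (YZ plane), |mask|=35  ⇒  voxels=280
  2. axis=2 (XY plane), |mask|=20  ⇒  voxels=86
  3. axis=1 (XZ plane), |mask|=35  ⇒  voxels=44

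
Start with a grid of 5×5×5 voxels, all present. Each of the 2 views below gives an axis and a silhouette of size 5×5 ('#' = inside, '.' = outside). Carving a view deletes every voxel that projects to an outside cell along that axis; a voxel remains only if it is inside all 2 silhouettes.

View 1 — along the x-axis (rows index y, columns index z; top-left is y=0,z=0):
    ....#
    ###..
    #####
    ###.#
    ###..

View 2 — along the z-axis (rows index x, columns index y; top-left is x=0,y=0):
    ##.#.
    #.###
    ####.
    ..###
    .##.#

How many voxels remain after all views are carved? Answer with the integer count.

|visual hull| = 57

full grid |V| = 125
V1 x: intersect with YZ mask (16 set) -- 80 left
V2 z: intersect with XY mask (17 set) -- 57 left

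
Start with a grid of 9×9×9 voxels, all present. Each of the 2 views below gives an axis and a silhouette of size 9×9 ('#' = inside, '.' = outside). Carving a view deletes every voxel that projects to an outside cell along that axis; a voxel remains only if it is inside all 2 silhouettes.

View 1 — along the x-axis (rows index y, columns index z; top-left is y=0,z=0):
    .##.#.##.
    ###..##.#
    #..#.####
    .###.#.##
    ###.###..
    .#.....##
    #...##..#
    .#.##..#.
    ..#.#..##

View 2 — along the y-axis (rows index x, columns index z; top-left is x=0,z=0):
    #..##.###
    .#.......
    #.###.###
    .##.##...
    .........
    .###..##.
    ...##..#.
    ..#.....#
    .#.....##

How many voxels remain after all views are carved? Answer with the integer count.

before carving: 729 voxels (9×9×9)
  1. axis=0 (YZ plane), |mask|=44  ⇒  voxels=396
  2. axis=1 (XZ plane), |mask|=31  ⇒  voxels=155

155 voxels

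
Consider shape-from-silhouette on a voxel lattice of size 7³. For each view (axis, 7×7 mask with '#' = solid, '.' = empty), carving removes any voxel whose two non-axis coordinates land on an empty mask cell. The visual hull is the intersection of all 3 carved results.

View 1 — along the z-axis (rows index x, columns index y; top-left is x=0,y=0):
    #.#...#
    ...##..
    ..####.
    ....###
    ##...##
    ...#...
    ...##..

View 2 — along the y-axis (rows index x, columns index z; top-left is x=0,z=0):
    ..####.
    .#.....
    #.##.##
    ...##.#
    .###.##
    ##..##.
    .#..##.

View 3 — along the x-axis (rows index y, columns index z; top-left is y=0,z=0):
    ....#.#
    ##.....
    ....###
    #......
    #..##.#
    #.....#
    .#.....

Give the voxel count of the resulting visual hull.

before carving: 343 voxels (7×7×7)
V1 z: intersect with XY mask (19 set) -- 133 left
V2 y: intersect with XZ mask (25 set) -- 73 left
V3 x: intersect with YZ mask (15 set) -- 21 left

voxel count = 21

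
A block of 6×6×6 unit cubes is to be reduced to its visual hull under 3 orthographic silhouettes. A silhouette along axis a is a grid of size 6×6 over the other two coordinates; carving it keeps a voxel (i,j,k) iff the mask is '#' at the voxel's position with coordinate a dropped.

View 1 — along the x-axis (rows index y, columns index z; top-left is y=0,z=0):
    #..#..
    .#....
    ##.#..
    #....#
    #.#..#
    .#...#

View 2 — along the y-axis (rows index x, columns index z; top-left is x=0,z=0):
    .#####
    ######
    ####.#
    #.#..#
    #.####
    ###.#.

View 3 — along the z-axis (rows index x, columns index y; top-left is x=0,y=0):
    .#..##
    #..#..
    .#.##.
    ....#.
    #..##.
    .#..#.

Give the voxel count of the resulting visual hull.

voxel count = 28

before carving: 216 voxels (6×6×6)
  1. axis=0 (YZ plane), |mask|=13  ⇒  voxels=78
  2. axis=1 (XZ plane), |mask|=28  ⇒  voxels=61
  3. axis=2 (XY plane), |mask|=14  ⇒  voxels=28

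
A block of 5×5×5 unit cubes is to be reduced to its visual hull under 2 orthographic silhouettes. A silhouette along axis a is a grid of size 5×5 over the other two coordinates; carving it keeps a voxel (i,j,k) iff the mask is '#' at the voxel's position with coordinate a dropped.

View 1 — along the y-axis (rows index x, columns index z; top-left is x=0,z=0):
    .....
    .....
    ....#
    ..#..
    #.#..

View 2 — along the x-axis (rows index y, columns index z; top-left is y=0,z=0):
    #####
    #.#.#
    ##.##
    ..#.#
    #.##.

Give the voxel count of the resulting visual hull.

voxel count = 16

start: 5×5×5 = 125 voxels
[1] y-view keeps 4 columns → grid now 20
[2] x-view keeps 17 columns → grid now 16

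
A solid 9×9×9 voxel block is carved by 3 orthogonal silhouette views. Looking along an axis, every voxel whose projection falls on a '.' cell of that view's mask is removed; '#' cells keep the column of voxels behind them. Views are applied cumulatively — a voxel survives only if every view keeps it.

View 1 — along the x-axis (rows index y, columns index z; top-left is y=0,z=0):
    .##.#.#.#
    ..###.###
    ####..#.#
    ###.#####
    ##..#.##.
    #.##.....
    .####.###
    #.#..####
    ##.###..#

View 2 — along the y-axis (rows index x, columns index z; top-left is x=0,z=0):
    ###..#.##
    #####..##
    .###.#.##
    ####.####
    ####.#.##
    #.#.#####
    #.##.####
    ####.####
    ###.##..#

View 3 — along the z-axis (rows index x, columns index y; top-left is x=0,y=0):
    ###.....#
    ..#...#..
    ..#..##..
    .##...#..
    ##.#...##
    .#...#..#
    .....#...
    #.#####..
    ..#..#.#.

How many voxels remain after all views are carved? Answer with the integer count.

voxel count = 130

before carving: 729 voxels (9×9×9)
after view 1 [x-axis, 52 of 81 cells solid] → remaining = 468
after view 2 [y-axis, 62 of 81 cells solid] → remaining = 356
after view 3 [z-axis, 30 of 81 cells solid] → remaining = 130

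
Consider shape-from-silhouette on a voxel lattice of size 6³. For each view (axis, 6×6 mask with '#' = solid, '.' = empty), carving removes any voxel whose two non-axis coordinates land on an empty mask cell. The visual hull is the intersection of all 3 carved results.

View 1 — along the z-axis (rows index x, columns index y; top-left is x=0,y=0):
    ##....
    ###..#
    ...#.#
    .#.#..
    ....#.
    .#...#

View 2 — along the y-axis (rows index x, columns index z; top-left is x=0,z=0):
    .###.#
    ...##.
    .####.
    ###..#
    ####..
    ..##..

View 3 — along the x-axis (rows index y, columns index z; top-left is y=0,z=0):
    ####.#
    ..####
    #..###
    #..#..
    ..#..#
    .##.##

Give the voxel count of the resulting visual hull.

start: 6×6×6 = 216 voxels
carve view 1 (along z, XY-mask fill 13/36): 78 voxels remain
carve view 2 (along y, XZ-mask fill 20/36): 40 voxels remain
carve view 3 (along x, YZ-mask fill 21/36): 24 voxels remain

voxel count = 24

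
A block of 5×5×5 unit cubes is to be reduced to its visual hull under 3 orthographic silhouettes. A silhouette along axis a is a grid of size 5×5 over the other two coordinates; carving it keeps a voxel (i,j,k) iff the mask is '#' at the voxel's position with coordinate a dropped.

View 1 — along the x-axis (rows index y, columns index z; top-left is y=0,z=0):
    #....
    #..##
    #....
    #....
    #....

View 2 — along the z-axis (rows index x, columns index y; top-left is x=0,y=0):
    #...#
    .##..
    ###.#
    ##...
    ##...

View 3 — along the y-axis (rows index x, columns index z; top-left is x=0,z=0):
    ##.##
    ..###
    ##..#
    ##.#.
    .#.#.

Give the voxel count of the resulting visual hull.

initial block: 5^3 = 125
step 1: project along x, AND mask (7/25) → |grid| = 35
step 2: project along z, AND mask (12/25) → |grid| = 20
step 3: project along y, AND mask (15/25) → |grid| = 13

|visual hull| = 13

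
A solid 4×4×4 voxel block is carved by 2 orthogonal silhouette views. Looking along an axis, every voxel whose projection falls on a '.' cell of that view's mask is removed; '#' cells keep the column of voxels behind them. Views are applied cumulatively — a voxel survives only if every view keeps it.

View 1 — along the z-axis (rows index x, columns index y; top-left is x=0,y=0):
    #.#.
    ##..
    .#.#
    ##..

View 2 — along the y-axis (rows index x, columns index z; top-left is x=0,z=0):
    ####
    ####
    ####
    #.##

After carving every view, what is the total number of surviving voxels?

voxel count = 30

before carving: 64 voxels (4×4×4)
[1] z-view keeps 8 columns → grid now 32
[2] y-view keeps 15 columns → grid now 30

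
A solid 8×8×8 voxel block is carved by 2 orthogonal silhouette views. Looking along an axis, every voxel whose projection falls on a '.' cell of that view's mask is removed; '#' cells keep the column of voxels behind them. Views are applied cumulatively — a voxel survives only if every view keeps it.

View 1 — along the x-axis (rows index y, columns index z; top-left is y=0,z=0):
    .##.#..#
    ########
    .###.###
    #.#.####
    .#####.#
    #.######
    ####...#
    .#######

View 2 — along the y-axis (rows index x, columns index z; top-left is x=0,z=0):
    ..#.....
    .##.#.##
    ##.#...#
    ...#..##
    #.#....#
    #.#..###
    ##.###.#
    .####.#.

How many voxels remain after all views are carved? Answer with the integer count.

202 voxels

before carving: 512 voxels (8×8×8)
V1 x: intersect with YZ mask (49 set) -- 392 left
V2 y: intersect with XZ mask (32 set) -- 202 left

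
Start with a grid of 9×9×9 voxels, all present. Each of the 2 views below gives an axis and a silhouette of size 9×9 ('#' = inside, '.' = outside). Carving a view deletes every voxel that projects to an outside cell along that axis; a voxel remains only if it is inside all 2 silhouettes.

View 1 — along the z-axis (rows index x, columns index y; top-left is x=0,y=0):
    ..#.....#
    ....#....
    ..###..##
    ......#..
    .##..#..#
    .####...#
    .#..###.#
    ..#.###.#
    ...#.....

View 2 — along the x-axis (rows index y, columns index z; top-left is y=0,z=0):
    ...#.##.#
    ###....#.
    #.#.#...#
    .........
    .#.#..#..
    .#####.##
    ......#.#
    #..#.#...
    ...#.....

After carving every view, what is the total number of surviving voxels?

full grid |V| = 729
after view 1 [z-axis, 29 of 81 cells solid] → remaining = 261
after view 2 [x-axis, 28 of 81 cells solid] → remaining = 83

remaining voxels: 83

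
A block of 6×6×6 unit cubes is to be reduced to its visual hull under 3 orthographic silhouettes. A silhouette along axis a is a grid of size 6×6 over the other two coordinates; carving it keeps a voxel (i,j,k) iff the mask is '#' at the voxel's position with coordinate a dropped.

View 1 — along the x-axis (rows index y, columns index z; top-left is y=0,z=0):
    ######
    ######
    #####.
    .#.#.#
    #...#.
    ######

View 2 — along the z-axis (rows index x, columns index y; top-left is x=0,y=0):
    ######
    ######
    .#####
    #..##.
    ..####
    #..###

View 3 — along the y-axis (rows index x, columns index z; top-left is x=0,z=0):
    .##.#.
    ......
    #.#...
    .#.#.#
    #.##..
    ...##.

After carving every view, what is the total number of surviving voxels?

full grid |V| = 216
V1 x: intersect with YZ mask (28 set) -- 168 left
V2 z: intersect with XY mask (28 set) -- 122 left
V3 y: intersect with XZ mask (13 set) -- 41 left

voxel count = 41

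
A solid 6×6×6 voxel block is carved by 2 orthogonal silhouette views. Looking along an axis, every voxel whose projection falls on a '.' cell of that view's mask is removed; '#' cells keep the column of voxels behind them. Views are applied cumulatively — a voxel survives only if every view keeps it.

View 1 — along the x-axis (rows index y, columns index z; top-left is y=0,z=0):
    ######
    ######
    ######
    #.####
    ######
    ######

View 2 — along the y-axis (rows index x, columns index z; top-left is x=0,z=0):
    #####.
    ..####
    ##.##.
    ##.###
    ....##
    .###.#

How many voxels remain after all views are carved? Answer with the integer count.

full grid |V| = 216
carve view 1 (along x, YZ-mask fill 35/36): 210 voxels remain
carve view 2 (along y, XZ-mask fill 24/36): 140 voxels remain

140 voxels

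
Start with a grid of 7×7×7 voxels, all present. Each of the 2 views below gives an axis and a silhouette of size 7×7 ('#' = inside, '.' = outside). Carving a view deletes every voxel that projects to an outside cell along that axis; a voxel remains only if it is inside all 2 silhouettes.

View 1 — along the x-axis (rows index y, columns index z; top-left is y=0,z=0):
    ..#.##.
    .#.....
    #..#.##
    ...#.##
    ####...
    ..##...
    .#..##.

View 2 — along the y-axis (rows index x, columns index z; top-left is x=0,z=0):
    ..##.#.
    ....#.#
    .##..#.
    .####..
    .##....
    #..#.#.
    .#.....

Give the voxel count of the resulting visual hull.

|visual hull| = 56

start: 7×7×7 = 343 voxels
step 1: project along x, AND mask (20/49) → |grid| = 140
step 2: project along y, AND mask (18/49) → |grid| = 56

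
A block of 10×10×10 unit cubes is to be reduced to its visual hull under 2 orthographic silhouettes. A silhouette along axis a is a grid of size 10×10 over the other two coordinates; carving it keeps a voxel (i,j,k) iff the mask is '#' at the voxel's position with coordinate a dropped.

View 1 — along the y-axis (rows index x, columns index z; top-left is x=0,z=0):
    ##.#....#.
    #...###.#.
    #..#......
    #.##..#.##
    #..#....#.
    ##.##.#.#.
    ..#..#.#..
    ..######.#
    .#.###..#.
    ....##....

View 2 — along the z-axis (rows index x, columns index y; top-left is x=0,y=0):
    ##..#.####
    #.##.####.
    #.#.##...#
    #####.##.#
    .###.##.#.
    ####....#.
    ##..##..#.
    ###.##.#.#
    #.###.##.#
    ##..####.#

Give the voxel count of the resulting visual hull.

|visual hull| = 282

full grid |V| = 1000
V1 y: intersect with XZ mask (43 set) -- 430 left
V2 z: intersect with XY mask (64 set) -- 282 left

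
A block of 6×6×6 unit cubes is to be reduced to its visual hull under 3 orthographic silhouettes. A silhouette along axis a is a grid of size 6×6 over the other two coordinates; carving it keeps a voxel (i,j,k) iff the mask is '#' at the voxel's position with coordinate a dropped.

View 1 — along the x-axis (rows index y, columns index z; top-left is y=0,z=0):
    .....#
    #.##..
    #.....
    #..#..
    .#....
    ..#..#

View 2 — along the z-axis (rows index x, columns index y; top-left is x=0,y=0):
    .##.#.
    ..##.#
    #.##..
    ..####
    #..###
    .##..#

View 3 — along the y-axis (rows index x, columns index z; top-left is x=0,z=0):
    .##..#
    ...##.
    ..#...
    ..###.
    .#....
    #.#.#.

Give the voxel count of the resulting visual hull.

voxel count = 10

start: 6×6×6 = 216 voxels
[1] x-view keeps 10 columns → grid now 60
[2] z-view keeps 20 columns → grid now 32
[3] y-view keeps 13 columns → grid now 10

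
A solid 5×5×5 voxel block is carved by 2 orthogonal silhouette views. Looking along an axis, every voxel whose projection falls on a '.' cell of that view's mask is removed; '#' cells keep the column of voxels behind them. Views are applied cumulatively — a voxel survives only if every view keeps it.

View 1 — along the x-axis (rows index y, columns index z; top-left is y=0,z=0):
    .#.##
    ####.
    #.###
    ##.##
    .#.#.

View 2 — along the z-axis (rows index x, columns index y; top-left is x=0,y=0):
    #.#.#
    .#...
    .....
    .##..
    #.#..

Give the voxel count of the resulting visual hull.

voxel count = 28

start: 5×5×5 = 125 voxels
V1 x: intersect with YZ mask (17 set) -- 85 left
V2 z: intersect with XY mask (8 set) -- 28 left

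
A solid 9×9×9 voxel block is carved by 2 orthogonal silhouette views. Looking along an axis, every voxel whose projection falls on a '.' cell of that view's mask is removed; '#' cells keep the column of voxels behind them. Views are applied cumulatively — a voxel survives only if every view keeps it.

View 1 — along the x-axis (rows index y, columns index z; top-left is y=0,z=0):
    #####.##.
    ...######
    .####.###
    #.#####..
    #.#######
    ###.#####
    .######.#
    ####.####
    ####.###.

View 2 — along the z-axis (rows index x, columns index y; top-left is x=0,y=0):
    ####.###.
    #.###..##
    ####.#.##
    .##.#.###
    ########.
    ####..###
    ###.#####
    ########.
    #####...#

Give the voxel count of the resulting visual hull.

before carving: 729 voxels (9×9×9)
step 1: project along x, AND mask (64/81) → |grid| = 576
step 2: project along z, AND mask (63/81) → |grid| = 445

remaining voxels: 445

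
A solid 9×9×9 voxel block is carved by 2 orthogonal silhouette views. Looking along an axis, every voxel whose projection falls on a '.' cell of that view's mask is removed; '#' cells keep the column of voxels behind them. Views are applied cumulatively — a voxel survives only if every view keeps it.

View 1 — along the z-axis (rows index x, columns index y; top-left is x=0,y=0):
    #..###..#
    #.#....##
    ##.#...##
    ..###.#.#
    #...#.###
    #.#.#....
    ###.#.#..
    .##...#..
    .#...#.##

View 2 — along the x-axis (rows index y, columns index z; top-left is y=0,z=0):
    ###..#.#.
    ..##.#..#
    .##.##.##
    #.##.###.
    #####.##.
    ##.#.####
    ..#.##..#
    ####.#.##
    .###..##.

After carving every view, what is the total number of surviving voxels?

voxel count = 217

initial block: 9^3 = 729
step 1: project along z, AND mask (39/81) → |grid| = 351
step 2: project along x, AND mask (51/81) → |grid| = 217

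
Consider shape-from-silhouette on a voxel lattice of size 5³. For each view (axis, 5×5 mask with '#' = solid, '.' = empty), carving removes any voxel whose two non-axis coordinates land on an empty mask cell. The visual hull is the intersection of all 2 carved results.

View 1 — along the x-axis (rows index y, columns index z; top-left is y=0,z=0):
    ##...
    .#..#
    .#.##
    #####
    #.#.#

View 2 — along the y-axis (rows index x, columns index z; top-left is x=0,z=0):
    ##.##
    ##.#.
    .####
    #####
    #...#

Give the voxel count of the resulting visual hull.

voxel count = 56

initial block: 5^3 = 125
carve view 1 (along x, YZ-mask fill 15/25): 75 voxels remain
carve view 2 (along y, XZ-mask fill 18/25): 56 voxels remain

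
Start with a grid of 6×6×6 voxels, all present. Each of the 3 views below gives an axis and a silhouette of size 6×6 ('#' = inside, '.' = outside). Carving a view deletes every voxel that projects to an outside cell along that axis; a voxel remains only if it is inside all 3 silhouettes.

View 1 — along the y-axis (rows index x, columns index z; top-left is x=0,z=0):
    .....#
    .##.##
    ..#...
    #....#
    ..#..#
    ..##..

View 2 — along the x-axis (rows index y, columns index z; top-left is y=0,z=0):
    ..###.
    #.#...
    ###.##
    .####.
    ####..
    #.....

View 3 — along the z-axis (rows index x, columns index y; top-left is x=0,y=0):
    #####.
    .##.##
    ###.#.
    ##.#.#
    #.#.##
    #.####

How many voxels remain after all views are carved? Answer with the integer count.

remaining voxels: 25

initial block: 6^3 = 216
after view 1 [y-axis, 12 of 36 cells solid] → remaining = 72
after view 2 [x-axis, 19 of 36 cells solid] → remaining = 37
after view 3 [z-axis, 26 of 36 cells solid] → remaining = 25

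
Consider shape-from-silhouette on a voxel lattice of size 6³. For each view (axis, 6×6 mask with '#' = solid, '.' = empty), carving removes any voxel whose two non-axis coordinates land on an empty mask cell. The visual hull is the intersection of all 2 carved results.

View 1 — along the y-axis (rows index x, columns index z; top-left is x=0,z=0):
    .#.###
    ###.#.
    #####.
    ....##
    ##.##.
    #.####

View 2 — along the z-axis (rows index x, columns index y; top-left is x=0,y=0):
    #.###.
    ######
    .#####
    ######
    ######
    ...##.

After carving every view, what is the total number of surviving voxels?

remaining voxels: 111

initial block: 6^3 = 216
V1 y: intersect with XZ mask (24 set) -- 144 left
V2 z: intersect with XY mask (29 set) -- 111 left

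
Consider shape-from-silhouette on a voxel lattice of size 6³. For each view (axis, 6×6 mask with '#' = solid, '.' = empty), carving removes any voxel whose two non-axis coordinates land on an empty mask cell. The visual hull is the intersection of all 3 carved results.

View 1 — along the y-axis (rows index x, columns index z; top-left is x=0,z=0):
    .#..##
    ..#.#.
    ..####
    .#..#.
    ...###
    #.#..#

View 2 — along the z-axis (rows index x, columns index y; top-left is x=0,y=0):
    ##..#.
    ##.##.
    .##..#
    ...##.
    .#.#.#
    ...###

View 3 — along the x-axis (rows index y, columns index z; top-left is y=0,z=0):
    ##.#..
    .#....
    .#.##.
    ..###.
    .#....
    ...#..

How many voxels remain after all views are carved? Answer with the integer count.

remaining voxels: 14

full grid |V| = 216
  1. axis=1 (XZ plane), |mask|=17  ⇒  voxels=102
  2. axis=2 (XY plane), |mask|=18  ⇒  voxels=51
  3. axis=0 (YZ plane), |mask|=12  ⇒  voxels=14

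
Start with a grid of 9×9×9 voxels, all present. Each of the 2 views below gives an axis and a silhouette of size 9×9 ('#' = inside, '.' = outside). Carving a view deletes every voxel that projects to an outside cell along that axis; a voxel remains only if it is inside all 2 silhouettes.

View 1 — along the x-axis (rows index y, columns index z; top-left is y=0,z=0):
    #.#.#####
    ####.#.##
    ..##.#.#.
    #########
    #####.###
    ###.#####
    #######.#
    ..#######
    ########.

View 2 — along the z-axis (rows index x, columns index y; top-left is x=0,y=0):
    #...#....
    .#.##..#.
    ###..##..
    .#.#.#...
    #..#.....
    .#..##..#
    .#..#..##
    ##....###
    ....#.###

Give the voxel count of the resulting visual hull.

before carving: 729 voxels (9×9×9)
step 1: project along x, AND mask (66/81) → |grid| = 594
step 2: project along z, AND mask (33/81) → |grid| = 249

remaining voxels: 249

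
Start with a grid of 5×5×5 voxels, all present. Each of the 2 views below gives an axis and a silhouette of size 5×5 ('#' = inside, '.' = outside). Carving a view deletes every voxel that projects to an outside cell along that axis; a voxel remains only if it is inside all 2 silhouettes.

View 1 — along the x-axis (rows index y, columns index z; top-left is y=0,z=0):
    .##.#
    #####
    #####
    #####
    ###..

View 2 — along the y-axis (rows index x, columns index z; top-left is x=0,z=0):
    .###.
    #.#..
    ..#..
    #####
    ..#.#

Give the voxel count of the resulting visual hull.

57 voxels

full grid |V| = 125
step 1: project along x, AND mask (21/25) → |grid| = 105
step 2: project along y, AND mask (13/25) → |grid| = 57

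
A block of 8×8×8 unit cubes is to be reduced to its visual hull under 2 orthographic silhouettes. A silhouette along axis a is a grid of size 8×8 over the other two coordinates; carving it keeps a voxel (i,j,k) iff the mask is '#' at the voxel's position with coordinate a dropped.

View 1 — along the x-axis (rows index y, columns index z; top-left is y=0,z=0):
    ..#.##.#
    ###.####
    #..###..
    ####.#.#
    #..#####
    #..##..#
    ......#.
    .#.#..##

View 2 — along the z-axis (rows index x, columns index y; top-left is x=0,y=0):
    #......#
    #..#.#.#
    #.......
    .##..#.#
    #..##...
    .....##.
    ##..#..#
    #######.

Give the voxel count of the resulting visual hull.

|visual hull| = 123

start: 8×8×8 = 512 voxels
carve view 1 (along x, YZ-mask fill 36/64): 288 voxels remain
carve view 2 (along z, XY-mask fill 27/64): 123 voxels remain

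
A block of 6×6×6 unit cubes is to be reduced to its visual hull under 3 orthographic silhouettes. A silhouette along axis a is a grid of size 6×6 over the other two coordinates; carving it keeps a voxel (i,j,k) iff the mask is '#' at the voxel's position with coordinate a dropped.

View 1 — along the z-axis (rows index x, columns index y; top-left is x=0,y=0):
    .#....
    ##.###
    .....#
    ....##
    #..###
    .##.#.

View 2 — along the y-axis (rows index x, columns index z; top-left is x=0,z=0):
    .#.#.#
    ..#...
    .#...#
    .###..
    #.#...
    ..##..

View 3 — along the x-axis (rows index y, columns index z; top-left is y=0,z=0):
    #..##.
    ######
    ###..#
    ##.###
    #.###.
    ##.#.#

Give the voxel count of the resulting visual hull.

full grid |V| = 216
  1. axis=2 (XY plane), |mask|=16  ⇒  voxels=96
  2. axis=1 (XZ plane), |mask|=13  ⇒  voxels=30
  3. axis=0 (YZ plane), |mask|=26  ⇒  voxels=21

remaining voxels: 21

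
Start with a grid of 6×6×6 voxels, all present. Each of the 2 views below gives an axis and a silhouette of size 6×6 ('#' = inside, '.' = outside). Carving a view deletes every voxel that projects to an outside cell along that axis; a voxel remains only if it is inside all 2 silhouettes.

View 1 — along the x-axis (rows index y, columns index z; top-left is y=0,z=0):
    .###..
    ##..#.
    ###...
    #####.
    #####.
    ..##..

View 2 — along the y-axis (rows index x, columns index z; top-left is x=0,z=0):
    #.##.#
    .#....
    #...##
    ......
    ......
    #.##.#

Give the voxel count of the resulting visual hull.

initial block: 6^3 = 216
after view 1 [x-axis, 21 of 36 cells solid] → remaining = 126
after view 2 [y-axis, 12 of 36 cells solid] → remaining = 38

voxel count = 38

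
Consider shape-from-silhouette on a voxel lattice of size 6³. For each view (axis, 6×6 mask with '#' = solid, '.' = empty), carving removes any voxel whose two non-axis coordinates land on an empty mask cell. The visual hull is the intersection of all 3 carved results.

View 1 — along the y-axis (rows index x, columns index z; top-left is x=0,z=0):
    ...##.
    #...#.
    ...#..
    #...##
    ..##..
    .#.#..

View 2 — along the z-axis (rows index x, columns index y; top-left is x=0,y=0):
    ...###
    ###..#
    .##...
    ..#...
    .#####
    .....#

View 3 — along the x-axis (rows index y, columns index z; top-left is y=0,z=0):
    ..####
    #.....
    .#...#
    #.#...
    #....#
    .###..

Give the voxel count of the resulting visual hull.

start: 6×6×6 = 216 voxels
V1 y: intersect with XZ mask (12 set) -- 72 left
V2 z: intersect with XY mask (16 set) -- 31 left
V3 x: intersect with YZ mask (14 set) -- 9 left

|visual hull| = 9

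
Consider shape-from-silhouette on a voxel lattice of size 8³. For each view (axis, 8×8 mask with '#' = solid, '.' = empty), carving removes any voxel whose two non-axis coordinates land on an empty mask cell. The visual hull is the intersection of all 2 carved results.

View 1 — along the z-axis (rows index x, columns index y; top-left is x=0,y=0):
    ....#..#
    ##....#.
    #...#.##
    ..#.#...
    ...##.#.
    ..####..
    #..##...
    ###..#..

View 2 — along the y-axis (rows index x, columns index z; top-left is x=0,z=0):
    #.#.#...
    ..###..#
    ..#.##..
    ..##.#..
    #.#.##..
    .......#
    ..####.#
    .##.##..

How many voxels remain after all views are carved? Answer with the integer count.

remaining voxels: 83

start: 8×8×8 = 512 voxels
step 1: project along z, AND mask (25/64) → |grid| = 200
step 2: project along y, AND mask (27/64) → |grid| = 83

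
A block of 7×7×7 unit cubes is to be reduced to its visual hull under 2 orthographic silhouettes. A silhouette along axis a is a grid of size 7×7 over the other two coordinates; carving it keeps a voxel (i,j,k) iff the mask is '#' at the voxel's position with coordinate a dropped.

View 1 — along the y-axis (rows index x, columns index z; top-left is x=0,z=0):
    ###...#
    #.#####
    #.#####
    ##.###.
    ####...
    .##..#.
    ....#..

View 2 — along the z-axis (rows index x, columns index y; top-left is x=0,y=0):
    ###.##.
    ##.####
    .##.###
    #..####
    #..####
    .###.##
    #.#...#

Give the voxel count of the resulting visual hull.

initial block: 7^3 = 343
V1 y: intersect with XZ mask (29 set) -- 203 left
V2 z: intersect with XY mask (34 set) -- 149 left

voxel count = 149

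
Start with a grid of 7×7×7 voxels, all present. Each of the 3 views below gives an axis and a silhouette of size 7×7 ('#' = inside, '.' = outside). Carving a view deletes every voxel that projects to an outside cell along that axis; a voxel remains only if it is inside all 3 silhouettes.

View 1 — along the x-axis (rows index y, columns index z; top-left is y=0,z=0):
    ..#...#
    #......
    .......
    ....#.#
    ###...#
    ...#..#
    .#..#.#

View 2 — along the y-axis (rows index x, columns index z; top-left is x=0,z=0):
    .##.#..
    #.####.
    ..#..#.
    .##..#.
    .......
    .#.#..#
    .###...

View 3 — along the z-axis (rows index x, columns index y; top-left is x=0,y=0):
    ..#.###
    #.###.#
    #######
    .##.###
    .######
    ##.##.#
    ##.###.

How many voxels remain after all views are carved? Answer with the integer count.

full grid |V| = 343
step 1: project along x, AND mask (14/49) → |grid| = 98
step 2: project along y, AND mask (19/49) → |grid| = 32
step 3: project along z, AND mask (37/49) → |grid| = 24

voxel count = 24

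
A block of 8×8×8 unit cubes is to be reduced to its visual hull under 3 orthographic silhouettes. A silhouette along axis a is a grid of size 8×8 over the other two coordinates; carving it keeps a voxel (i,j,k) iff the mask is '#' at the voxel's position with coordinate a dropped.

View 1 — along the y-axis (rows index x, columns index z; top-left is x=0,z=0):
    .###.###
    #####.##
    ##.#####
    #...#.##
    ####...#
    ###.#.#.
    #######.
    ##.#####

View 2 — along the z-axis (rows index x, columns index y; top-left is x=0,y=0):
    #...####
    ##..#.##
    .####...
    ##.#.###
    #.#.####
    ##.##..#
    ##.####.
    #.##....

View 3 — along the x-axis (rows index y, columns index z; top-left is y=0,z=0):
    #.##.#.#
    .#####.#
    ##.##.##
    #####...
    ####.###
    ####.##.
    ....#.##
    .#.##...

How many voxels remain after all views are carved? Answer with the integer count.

start: 8×8×8 = 512 voxels
V1 y: intersect with XZ mask (48 set) -- 384 left
V2 z: intersect with XY mask (40 set) -- 235 left
V3 x: intersect with YZ mask (41 set) -- 150 left

150 voxels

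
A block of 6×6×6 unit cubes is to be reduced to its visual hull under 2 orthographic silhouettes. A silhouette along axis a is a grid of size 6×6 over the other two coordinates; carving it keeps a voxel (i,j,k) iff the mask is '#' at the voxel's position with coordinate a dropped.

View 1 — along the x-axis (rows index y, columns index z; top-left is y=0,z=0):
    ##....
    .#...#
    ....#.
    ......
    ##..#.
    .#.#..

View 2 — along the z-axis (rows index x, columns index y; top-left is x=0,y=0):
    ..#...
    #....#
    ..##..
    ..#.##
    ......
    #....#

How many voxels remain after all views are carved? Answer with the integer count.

remaining voxels: 16

before carving: 216 voxels (6×6×6)
  1. axis=0 (YZ plane), |mask|=10  ⇒  voxels=60
  2. axis=2 (XY plane), |mask|=10  ⇒  voxels=16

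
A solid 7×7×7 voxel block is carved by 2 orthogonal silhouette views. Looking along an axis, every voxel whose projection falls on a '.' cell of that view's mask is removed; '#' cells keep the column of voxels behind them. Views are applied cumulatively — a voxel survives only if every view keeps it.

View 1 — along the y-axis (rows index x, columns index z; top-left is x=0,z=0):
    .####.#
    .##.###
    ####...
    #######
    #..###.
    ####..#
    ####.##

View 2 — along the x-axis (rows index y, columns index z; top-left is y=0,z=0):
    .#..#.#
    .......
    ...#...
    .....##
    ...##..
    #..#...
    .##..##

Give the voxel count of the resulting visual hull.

72 voxels

initial block: 7^3 = 343
  1. axis=1 (XZ plane), |mask|=36  ⇒  voxels=252
  2. axis=0 (YZ plane), |mask|=14  ⇒  voxels=72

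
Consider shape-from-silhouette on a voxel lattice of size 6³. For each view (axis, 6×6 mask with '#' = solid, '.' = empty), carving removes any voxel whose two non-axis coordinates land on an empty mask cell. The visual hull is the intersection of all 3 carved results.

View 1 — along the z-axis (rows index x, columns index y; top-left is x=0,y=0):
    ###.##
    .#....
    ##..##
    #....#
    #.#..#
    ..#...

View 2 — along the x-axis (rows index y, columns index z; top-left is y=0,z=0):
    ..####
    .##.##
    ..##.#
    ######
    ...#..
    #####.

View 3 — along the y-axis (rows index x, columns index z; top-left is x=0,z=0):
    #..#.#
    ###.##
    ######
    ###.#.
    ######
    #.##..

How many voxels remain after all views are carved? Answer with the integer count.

start: 6×6×6 = 216 voxels
[1] z-view keeps 16 columns → grid now 96
[2] x-view keeps 23 columns → grid now 59
[3] y-view keeps 27 columns → grid now 46

remaining voxels: 46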